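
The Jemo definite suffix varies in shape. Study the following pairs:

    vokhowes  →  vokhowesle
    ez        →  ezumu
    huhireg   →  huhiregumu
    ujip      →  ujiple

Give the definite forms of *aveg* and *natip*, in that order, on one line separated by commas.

avegumu, natiple

The alternation tracks the final consonant of the stem — -le when the stem ends in a voiceless consonant (*vokhowes*, *ujip*); -umu when the stem ends in a voiced consonant (*ez*, *huhireg*).
Since the final consonant of *aveg* is /g/ (voiced), it takes -umu, giving *avegumu*.
*natip* — final consonant /p/ (voiceless) → -le → *natiple*.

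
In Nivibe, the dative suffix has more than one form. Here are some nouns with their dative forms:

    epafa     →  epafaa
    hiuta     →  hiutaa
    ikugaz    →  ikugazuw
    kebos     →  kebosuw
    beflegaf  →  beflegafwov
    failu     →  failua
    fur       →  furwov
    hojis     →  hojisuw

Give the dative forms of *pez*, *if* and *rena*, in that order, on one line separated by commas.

pezuw, ifwov, renaa

The alternation tracks the final sound of the stem — -uw when the stem ends in a sibilant (*ikugaz*, *kebos*, *hojis*); -wov when the stem ends in a non-sibilant consonant (*beflegaf*, *fur*); -a when the stem ends in a vowel (*epafa*, *hiuta*, *failu*).
Since the final sound of *pez* is /z/ (a sibilant), it takes -uw, giving *pezuw*.
*if* — final sound /f/ (a non-sibilant consonant) → -wov → *ifwov*.
*rena*: final sound = /a/, a vowel → -a → *renaa*.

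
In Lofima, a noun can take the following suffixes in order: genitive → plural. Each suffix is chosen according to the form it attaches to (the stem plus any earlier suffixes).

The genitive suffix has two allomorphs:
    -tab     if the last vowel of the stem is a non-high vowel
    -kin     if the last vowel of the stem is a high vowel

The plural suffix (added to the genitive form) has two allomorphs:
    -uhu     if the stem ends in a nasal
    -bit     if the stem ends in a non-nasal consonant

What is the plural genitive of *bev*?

bevtabbit

*bev*: last vowel = /e/, a non-high vowel → -tab → *bevtab*.
The genitive form *bevtab* — final consonant /b/ (non-nasal) → -bit → *bevtabbit*.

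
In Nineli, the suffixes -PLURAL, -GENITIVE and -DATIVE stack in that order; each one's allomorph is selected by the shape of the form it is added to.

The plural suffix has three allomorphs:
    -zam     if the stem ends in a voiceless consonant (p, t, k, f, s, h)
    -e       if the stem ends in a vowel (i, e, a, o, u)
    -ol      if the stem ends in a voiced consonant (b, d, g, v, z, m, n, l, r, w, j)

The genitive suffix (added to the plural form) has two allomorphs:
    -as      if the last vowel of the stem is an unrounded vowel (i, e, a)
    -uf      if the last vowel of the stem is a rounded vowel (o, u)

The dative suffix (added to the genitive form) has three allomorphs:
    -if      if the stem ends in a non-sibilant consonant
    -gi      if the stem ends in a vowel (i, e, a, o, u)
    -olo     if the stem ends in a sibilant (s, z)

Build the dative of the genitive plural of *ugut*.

The final sound of *ugut* is /t/, which is a voiceless consonant, so the plural suffix is -zam, giving *ugutzam*.
The plural form *ugutzam*: last vowel = /a/, an unrounded vowel → -as → *ugutzamas*.
The genitive form *ugutzamas* — final sound /s/ (a sibilant) → -olo → *ugutzamasolo*.

ugutzamasolo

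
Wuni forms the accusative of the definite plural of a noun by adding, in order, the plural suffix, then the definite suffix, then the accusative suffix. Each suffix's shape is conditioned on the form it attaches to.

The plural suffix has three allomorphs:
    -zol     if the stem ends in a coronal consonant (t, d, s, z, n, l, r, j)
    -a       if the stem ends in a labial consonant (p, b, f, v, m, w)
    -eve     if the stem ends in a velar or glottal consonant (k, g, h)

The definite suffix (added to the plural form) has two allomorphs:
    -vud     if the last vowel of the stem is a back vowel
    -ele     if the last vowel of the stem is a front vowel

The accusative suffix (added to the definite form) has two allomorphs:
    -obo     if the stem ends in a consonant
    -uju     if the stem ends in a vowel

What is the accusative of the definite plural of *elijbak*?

elijbakeveeleuju

The final consonant of *elijbak* is /k/, which is velar/glottal, so the plural suffix is -eve, giving *elijbakeve*.
Since the last vowel of the plural form *elijbakeve* is /e/ (a front vowel), it takes -ele, giving *elijbakeveele*.
Since the final sound of the definite form *elijbakeveele* is /e/ (a vowel), it takes -uju, giving *elijbakeveeleuju*.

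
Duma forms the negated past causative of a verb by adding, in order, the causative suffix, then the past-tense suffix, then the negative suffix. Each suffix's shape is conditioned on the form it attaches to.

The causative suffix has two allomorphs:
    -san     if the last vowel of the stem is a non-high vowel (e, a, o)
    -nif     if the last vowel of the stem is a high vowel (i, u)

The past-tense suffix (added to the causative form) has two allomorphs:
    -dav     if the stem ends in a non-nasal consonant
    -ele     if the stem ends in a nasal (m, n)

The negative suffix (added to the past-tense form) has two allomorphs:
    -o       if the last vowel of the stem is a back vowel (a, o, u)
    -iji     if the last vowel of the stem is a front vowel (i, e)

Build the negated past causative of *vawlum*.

vawlumnifdavo

Since the last vowel of *vawlum* is /u/ (a high vowel), it takes -nif, giving *vawlumnif*.
Since the final consonant of the causative form *vawlumnif* is /f/ (non-nasal), it takes -dav, giving *vawlumnifdav*.
Since the last vowel of the past-tense form *vawlumnifdav* is /a/ (a back vowel), it takes -o, giving *vawlumnifdavo*.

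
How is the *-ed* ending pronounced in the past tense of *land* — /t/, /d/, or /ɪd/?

/ɪd/

The stem *land* ends in /t/ or /d/.
The -ed suffix is realized as /ɪd/ after /t, d/; as /t/ after other voiceless consonants; and as /d/ after other voiced sounds.
So -ed on *land* is pronounced /ɪd/.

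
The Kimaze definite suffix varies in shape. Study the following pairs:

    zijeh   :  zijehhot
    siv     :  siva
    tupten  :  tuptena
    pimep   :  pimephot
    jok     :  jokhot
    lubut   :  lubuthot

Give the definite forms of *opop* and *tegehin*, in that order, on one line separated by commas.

The alternation tracks the final consonant of the stem — -hot when the stem ends in a voiceless consonant (*zijeh*, *pimep*, *jok*, *lubut*); -a when the stem ends in a voiced consonant (*siv*, *tupten*).
*opop*: final consonant = /p/, voiceless → -hot → *opophot*.
Since the final consonant of *tegehin* is /n/ (voiced), it takes -a, giving *tegehina*.

opophot, tegehina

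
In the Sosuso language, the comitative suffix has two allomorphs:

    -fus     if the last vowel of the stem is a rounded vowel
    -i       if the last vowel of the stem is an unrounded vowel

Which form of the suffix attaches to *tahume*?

*tahume* — last vowel /e/ (an unrounded vowel) → -i.

-i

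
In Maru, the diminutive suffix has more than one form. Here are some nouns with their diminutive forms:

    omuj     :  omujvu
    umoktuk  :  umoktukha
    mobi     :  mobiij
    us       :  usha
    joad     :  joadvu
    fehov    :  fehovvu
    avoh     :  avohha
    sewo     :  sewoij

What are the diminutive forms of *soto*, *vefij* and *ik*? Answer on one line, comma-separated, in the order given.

sotoij, vefijvu, ikha

The alternation tracks the final sound of the stem — -ha when the stem ends in a voiceless consonant (*umoktuk*, *us*, *avoh*); -vu when the stem ends in a voiced consonant (*omuj*, *joad*, *fehov*); -ij when the stem ends in a vowel (*mobi*, *sewo*).
*soto*: final sound = /o/, a vowel → -ij → *sotoij*.
*vefij*: final sound = /j/, a voiced consonant → -vu → *vefijvu*.
The final sound of *ik* is /k/, which is a voiceless consonant, so the suffix is -ha, giving *ikha*.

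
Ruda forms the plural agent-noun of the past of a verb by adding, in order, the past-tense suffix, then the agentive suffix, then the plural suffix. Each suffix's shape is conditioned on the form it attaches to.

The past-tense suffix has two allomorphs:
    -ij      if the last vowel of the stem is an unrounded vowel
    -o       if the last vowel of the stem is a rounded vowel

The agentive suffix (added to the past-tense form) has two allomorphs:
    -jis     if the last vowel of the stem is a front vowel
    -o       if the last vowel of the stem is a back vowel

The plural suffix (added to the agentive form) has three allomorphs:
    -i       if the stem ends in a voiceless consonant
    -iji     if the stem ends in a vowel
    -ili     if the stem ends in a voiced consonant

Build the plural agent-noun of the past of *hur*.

*hur*: last vowel = /u/, a rounded vowel → -o → *huro*.
The past-tense form *huro* — last vowel /o/ (a back vowel) → -o → *huroo*.
Since the final sound of the agentive form *huroo* is /o/ (a vowel), it takes -iji, giving *hurooiji*.

hurooiji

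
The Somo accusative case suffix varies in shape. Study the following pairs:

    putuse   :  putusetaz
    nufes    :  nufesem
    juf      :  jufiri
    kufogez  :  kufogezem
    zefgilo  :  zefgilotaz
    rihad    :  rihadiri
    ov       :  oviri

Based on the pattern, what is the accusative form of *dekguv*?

The suffix is conditioned by the final sound: -em when the stem ends in a sibilant (*nufes*, *kufogez*); -iri when the stem ends in a non-sibilant consonant (*juf*, *rihad*, *ov*); -taz when the stem ends in a vowel (*putuse*, *zefgilo*).
*dekguv* — final sound /v/ (a non-sibilant consonant) → -iri → *dekguviri*.

dekguviri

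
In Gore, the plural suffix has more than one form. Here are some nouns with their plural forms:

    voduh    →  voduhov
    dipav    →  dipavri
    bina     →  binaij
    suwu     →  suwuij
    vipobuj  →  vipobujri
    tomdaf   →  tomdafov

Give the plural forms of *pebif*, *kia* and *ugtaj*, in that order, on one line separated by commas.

pebifov, kiaij, ugtajri

The pattern is voicing of the final sound: -ov when the stem ends in a voiceless consonant (*voduh*, *tomdaf*); -ri when the stem ends in a voiced consonant (*dipav*, *vipobuj*); -ij when the stem ends in a vowel (*bina*, *suwu*).
Since the final sound of *pebif* is /f/ (a voiceless consonant), it takes -ov, giving *pebifov*.
*kia* — final sound /a/ (a vowel) → -ij → *kiaij*.
Since the final sound of *ugtaj* is /j/ (a voiced consonant), it takes -ri, giving *ugtajri*.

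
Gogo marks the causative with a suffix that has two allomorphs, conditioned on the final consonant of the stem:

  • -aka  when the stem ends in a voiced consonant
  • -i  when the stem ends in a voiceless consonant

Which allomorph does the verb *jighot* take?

*jighot* — final consonant /t/ (voiceless) → -i.

-i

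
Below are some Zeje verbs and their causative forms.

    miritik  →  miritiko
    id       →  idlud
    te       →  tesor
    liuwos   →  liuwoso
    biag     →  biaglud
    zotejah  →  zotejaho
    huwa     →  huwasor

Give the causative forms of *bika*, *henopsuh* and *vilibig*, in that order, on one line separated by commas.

The alternation tracks the final sound of the stem — -o when the stem ends in a voiceless consonant (*miritik*, *liuwos*, *zotejah*); -lud when the stem ends in a voiced consonant (*id*, *biag*); -sor when the stem ends in a vowel (*te*, *huwa*).
Since the final sound of *bika* is /a/ (a vowel), it takes -sor, giving *bikasor*.
The final sound of *henopsuh* is /h/, which is a voiceless consonant, so the suffix is -o, giving *henopsuho*.
*vilibig*: final sound = /g/, a voiced consonant → -lud → *vilibiglud*.

bikasor, henopsuho, vilibiglud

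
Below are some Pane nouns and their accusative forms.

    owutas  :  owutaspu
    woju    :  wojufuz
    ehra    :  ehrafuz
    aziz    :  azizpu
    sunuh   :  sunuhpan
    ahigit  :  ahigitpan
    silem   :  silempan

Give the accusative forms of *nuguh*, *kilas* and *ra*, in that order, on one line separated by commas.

Looking at the final sound of each stem: -pu when the stem ends in a sibilant (*owutas*, *aziz*); -pan when the stem ends in a non-sibilant consonant (*sunuh*, *ahigit*, *silem*); -fuz when the stem ends in a vowel (*woju*, *ehra*).
The final sound of *nuguh* is /h/, which is a non-sibilant consonant, so the suffix is -pan, giving *nuguhpan*.
The final sound of *kilas* is /s/, which is a sibilant, so the suffix is -pu, giving *kilaspu*.
*ra* — final sound /a/ (a vowel) → -fuz → *rafuz*.

nuguhpan, kilaspu, rafuz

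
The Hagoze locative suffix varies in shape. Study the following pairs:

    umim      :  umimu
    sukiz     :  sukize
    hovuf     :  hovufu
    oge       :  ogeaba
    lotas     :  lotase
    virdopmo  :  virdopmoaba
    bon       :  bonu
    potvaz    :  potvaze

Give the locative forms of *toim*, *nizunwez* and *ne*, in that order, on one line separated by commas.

The suffix is conditioned by the final sound: -e when the stem ends in a sibilant (*sukiz*, *lotas*, *potvaz*); -u when the stem ends in a non-sibilant consonant (*umim*, *hovuf*, *bon*); -aba when the stem ends in a vowel (*oge*, *virdopmo*).
Since the final sound of *toim* is /m/ (a non-sibilant consonant), it takes -u, giving *toimu*.
Since the final sound of *nizunwez* is /z/ (a sibilant), it takes -e, giving *nizunweze*.
*ne* — final sound /e/ (a vowel) → -aba → *neaba*.

toimu, nizunweze, neaba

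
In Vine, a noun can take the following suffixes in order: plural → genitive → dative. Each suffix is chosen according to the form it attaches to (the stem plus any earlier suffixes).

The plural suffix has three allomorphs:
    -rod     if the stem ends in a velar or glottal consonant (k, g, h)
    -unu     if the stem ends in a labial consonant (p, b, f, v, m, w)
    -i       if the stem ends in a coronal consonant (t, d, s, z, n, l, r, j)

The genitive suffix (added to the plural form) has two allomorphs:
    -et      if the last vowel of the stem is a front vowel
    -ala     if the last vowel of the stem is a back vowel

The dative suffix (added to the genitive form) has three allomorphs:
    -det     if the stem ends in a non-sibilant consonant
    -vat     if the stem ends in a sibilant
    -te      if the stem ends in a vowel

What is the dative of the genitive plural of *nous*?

*nous*: final consonant = /s/, coronal → -i → *nousi*.
The plural form *nousi*: last vowel = /i/, a front vowel → -et → *nousiet*.
The genitive form *nousiet*: final sound = /t/, a non-sibilant consonant → -det → *nousietdet*.

nousietdet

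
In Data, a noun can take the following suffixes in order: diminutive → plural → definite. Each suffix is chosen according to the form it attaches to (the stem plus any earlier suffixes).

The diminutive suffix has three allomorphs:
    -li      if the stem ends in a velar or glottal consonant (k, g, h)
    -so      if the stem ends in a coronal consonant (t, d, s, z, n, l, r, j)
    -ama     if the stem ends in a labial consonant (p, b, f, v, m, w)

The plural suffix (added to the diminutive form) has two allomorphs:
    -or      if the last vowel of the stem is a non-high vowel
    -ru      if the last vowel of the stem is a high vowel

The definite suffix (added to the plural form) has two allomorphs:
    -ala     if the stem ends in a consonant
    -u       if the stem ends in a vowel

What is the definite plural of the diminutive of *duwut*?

The final consonant of *duwut* is /t/, which is coronal, so the diminutive suffix is -so, giving *duwutso*.
The last vowel of the diminutive form *duwutso* is /o/, which is a non-high vowel, so the plural suffix is -or, giving *duwutsoor*.
The final sound of the plural form *duwutsoor* is /r/, which is a consonant, so the definite suffix is -ala, giving *duwutsoorala*.

duwutsoorala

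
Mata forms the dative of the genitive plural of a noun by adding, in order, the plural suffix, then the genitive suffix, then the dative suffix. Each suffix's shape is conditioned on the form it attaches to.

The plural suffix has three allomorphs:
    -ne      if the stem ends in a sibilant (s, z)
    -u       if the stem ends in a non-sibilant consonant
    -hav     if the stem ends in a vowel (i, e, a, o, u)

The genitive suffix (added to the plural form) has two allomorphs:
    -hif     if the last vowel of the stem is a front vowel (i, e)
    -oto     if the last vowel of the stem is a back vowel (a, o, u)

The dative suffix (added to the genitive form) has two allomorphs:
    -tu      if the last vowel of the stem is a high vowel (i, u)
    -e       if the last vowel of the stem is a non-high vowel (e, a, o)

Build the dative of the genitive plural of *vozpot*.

vozpotuotoe

Since the final sound of *vozpot* is /t/ (a non-sibilant consonant), it takes -u, giving *vozpotu*.
The plural form *vozpotu* — last vowel /u/ (a back vowel) → -oto → *vozpotuoto*.
Since the last vowel of the genitive form *vozpotuoto* is /o/ (a non-high vowel), it takes -e, giving *vozpotuotoe*.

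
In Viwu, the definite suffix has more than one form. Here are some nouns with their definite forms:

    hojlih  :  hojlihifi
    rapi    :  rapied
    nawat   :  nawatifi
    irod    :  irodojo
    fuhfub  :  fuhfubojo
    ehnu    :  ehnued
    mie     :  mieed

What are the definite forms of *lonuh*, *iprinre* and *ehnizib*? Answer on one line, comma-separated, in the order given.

lonuhifi, iprinreed, ehnizibojo

The pattern is voicing of the final sound: -ifi when the stem ends in a voiceless consonant (*hojlih*, *nawat*); -ojo when the stem ends in a voiced consonant (*irod*, *fuhfub*); -ed when the stem ends in a vowel (*rapi*, *ehnu*, *mie*).
*lonuh*: final sound = /h/, a voiceless consonant → -ifi → *lonuhifi*.
The final sound of *iprinre* is /e/, which is a vowel, so the suffix is -ed, giving *iprinreed*.
*ehnizib*: final sound = /b/, a voiced consonant → -ojo → *ehnizibojo*.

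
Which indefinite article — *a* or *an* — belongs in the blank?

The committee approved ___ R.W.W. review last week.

The indefinite article is chosen by the initial *sound* of the following word, not its spelling.
The initialism *R.W.W.* is read letter by letter; the first letter, R, is pronounced /ɑr/, which begins with a vowel sound.
So the article is *an*: The committee approved an R.W.W. review last week.

an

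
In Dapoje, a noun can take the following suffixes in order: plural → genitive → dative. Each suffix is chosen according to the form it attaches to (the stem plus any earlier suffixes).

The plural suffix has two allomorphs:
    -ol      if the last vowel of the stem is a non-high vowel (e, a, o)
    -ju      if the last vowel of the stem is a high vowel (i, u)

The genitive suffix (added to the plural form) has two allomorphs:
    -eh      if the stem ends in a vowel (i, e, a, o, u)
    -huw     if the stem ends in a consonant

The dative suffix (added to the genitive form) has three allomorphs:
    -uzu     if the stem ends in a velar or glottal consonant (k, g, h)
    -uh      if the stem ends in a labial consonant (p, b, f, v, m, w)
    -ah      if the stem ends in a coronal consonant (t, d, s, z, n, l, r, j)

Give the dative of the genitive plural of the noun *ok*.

Since the last vowel of *ok* is /o/ (a non-high vowel), it takes -ol, giving *okol*.
The plural form *okol*: final sound = /l/, a consonant → -huw → *okolhuw*.
The genitive form *okolhuw* — final consonant /w/ (labial) → -uh → *okolhuwuh*.

okolhuwuh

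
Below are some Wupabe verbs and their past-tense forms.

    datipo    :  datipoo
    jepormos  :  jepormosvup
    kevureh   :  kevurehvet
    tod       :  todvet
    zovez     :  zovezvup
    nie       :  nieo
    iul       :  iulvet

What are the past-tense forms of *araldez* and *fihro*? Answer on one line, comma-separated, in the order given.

The pattern is sibilance of the final sound: -vup when the stem ends in a sibilant (*jepormos*, *zovez*); -vet when the stem ends in a non-sibilant consonant (*kevureh*, *tod*, *iul*); -o when the stem ends in a vowel (*datipo*, *nie*).
The final sound of *araldez* is /z/, which is a sibilant, so the suffix is -vup, giving *araldezvup*.
The final sound of *fihro* is /o/, which is a vowel, so the suffix is -o, giving *fihroo*.

araldezvup, fihroo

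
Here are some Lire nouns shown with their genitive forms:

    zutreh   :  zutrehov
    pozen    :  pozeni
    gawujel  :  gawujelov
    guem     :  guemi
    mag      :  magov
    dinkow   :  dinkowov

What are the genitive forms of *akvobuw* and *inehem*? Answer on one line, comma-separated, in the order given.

The alternation tracks the final consonant of the stem — -i when the stem ends in a nasal (*pozen*, *guem*); -ov when the stem ends in a non-nasal consonant (*zutreh*, *gawujel*, *mag*, *dinkow*).
Since the final consonant of *akvobuw* is /w/ (non-nasal), it takes -ov, giving *akvobuwov*.
*inehem*: final consonant = /m/, a nasal → -i → *inehemi*.

akvobuwov, inehemi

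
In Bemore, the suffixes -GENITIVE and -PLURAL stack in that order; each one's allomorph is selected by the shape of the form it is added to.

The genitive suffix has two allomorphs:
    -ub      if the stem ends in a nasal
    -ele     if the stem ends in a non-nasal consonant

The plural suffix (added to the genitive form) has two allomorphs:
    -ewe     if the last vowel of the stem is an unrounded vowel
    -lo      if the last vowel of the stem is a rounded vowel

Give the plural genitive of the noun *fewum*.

fewumublo

*fewum*: final consonant = /m/, a nasal → -ub → *fewumub*.
Since the last vowel of the genitive form *fewumub* is /u/ (a rounded vowel), it takes -lo, giving *fewumublo*.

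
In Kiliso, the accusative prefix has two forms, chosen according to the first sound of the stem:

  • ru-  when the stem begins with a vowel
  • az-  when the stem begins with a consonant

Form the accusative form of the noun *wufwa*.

azwufwa

The first sound of *wufwa* is /w/, which is a consonant, so the prefix is az-, giving *azwufwa*.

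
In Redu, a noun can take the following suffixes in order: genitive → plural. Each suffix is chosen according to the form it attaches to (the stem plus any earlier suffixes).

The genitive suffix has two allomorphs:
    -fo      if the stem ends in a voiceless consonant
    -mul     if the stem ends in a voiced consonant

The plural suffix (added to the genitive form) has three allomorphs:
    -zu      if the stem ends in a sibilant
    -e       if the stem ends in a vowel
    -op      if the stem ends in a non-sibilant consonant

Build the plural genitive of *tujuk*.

tujukfoe

Since the final consonant of *tujuk* is /k/ (voiceless), it takes -fo, giving *tujukfo*.
The final sound of the genitive form *tujukfo* is /o/, which is a vowel, so the plural suffix is -e, giving *tujukfoe*.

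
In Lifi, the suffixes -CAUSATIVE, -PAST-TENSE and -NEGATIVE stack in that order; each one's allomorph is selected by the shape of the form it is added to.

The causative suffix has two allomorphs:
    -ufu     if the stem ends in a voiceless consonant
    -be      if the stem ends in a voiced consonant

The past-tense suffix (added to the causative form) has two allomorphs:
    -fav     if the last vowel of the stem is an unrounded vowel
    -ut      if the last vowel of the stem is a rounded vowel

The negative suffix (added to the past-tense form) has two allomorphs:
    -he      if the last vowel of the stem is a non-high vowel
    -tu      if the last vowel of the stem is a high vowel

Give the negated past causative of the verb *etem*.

*etem*: final consonant = /m/, voiced → -be → *etembe*.
The causative form *etembe*: last vowel = /e/, an unrounded vowel → -fav → *etembefav*.
The past-tense form *etembefav*: last vowel = /a/, a non-high vowel → -he → *etembefavhe*.

etembefavhe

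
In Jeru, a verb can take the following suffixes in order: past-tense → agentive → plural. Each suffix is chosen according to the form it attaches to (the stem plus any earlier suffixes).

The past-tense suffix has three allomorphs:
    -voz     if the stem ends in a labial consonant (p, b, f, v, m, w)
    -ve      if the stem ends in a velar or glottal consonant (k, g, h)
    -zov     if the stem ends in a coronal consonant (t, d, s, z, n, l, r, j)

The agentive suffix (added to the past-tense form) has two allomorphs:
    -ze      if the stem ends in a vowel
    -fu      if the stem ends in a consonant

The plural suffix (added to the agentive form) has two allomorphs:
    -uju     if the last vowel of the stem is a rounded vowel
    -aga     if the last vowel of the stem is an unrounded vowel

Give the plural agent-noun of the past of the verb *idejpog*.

idejpogvezeaga

*idejpog*: final consonant = /g/, velar/glottal → -ve → *idejpogve*.
The past-tense form *idejpogve*: final sound = /e/, a vowel → -ze → *idejpogveze*.
The agentive form *idejpogveze*: last vowel = /e/, an unrounded vowel → -aga → *idejpogvezeaga*.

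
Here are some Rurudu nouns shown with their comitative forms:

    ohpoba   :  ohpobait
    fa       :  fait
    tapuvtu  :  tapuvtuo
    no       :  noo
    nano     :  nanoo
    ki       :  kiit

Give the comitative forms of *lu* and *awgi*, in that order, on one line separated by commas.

The alternation tracks the last vowel of the stem — -o when the last vowel of the stem is a rounded vowel (*tapuvtu*, *no*, *nano*); -it when the last vowel of the stem is an unrounded vowel (*ohpoba*, *fa*, *ki*).
*lu*: last vowel = /u/, a rounded vowel → -o → *luo*.
Since the last vowel of *awgi* is /i/ (an unrounded vowel), it takes -it, giving *awgiit*.

luo, awgiit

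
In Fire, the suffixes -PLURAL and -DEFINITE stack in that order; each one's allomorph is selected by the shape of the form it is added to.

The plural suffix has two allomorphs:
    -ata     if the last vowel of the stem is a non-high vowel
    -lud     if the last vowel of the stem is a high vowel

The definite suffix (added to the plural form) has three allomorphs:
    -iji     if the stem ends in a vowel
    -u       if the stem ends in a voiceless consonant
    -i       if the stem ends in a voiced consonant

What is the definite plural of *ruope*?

The last vowel of *ruope* is /e/, which is a non-high vowel, so the plural suffix is -ata, giving *ruopeata*.
The final sound of the plural form *ruopeata* is /a/, which is a vowel, so the definite suffix is -iji, giving *ruopeataiji*.

ruopeataiji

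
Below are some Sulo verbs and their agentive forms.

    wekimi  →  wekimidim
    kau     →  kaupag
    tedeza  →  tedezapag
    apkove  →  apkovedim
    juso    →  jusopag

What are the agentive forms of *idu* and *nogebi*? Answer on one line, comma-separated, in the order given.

idupag, nogebidim

Looking at the last vowel of each stem: -dim when the last vowel of the stem is a front vowel (*wekimi*, *apkove*); -pag when the last vowel of the stem is a back vowel (*kau*, *tedeza*, *juso*).
Since the last vowel of *idu* is /u/ (a back vowel), it takes -pag, giving *idupag*.
The last vowel of *nogebi* is /i/, which is a front vowel, so the suffix is -dim, giving *nogebidim*.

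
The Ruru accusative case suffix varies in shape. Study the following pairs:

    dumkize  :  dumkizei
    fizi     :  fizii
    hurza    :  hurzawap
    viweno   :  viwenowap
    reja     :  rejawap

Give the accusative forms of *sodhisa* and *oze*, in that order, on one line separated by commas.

The alternation tracks the last vowel of the stem — -i when the last vowel of the stem is a front vowel (*dumkize*, *fizi*); -wap when the last vowel of the stem is a back vowel (*hurza*, *viweno*, *reja*).
Since the last vowel of *sodhisa* is /a/ (a back vowel), it takes -wap, giving *sodhisawap*.
The last vowel of *oze* is /e/, which is a front vowel, so the suffix is -i, giving *ozei*.

sodhisawap, ozei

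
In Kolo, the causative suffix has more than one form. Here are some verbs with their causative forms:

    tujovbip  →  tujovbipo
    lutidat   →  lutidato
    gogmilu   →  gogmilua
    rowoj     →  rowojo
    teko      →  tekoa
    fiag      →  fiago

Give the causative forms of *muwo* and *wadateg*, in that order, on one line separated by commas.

muwoa, wadatego

The pattern is consonant vs. vowel: -o when the stem ends in a consonant (*tujovbip*, *lutidat*, *rowoj*, *fiag*); -a when the stem ends in a vowel (*gogmilu*, *teko*).
The final sound of *muwo* is /o/, which is a vowel, so the suffix is -a, giving *muwoa*.
The final sound of *wadateg* is /g/, which is a consonant, so the suffix is -o, giving *wadatego*.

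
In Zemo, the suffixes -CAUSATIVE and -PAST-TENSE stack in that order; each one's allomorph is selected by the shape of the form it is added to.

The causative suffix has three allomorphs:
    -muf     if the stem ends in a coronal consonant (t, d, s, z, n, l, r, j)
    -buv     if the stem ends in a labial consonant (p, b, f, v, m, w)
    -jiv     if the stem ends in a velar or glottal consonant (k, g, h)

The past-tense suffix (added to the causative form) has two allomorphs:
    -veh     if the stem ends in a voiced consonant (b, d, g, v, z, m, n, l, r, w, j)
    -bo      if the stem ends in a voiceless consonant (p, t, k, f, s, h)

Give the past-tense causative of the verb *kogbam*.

*kogbam* — final consonant /m/ (labial) → -buv → *kogbambuv*.
The causative form *kogbambuv*: final consonant = /v/, voiced → -veh → *kogbambuvveh*.

kogbambuvveh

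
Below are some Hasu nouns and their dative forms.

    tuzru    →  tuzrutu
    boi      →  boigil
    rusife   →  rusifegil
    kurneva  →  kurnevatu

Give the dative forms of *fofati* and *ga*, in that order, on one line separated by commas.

fofatigil, gatu

The pattern is front/back vowel harmony: -gil when the last vowel of the stem is a front vowel (*boi*, *rusife*); -tu when the last vowel of the stem is a back vowel (*tuzru*, *kurneva*).
Since the last vowel of *fofati* is /i/ (a front vowel), it takes -gil, giving *fofatigil*.
Since the last vowel of *ga* is /a/ (a back vowel), it takes -tu, giving *gatu*.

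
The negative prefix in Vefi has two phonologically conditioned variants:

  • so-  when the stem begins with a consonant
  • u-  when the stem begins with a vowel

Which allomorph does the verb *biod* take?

so-

The first sound of *biod* is /b/, which is a consonant, so the prefix is so-.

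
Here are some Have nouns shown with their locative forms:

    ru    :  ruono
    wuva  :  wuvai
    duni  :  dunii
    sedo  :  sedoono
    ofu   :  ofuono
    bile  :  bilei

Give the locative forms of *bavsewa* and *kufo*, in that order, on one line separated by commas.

The alternation tracks the last vowel of the stem — -ono when the last vowel of the stem is a rounded vowel (*ru*, *sedo*, *ofu*); -i when the last vowel of the stem is an unrounded vowel (*wuva*, *duni*, *bile*).
The last vowel of *bavsewa* is /a/, which is an unrounded vowel, so the suffix is -i, giving *bavsewai*.
*kufo*: last vowel = /o/, a rounded vowel → -ono → *kufoono*.

bavsewai, kufoono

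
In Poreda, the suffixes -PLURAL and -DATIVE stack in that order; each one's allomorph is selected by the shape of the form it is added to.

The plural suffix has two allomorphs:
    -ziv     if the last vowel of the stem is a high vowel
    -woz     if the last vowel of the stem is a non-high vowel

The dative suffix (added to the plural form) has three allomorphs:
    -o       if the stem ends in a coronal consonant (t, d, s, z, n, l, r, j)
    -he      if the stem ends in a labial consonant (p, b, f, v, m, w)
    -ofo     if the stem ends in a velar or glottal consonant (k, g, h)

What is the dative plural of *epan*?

*epan* — last vowel /a/ (a non-high vowel) → -woz → *epanwoz*.
Since the final consonant of the plural form *epanwoz* is /z/ (coronal), it takes -o, giving *epanwozo*.

epanwozo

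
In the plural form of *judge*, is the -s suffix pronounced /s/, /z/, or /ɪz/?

The stem *judge* ends in a sibilant (/s, z, ʃ, ʒ, tʃ, dʒ/).
The plural suffix surfaces as /ɪz/ after sibilants, /s/ after other voiceless consonants, and /z/ after other voiced sounds.
So the plural -s on *judge* is pronounced /ɪz/.

/ɪz/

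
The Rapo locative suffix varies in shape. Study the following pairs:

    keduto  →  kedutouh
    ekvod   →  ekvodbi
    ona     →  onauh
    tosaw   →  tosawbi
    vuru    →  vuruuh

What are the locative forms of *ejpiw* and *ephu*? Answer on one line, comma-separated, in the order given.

The suffix is conditioned by the final sound: -bi when the stem ends in a consonant (*ekvod*, *tosaw*); -uh when the stem ends in a vowel (*keduto*, *ona*, *vuru*).
The final sound of *ejpiw* is /w/, which is a consonant, so the suffix is -bi, giving *ejpiwbi*.
Since the final sound of *ephu* is /u/ (a vowel), it takes -uh, giving *ephuuh*.

ejpiwbi, ephuuh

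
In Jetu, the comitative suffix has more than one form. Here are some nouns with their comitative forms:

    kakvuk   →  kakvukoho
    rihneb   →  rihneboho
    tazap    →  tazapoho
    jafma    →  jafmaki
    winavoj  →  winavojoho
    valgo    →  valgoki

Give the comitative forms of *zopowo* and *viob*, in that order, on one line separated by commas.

zopowoki, vioboho

Looking at the final sound of each stem: -oho when the stem ends in a consonant (*kakvuk*, *rihneb*, *tazap*, *winavoj*); -ki when the stem ends in a vowel (*jafma*, *valgo*).
*zopowo* — final sound /o/ (a vowel) → -ki → *zopowoki*.
Since the final sound of *viob* is /b/ (a consonant), it takes -oho, giving *vioboho*.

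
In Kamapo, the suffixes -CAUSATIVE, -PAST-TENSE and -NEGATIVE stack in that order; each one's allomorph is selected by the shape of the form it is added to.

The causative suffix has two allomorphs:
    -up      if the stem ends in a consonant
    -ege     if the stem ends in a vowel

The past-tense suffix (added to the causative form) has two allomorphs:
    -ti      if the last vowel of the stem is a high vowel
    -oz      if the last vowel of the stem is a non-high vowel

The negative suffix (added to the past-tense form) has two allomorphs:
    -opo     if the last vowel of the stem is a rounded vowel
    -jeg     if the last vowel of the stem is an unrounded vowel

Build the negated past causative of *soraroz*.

*soraroz*: final sound = /z/, a consonant → -up → *sorarozup*.
Since the last vowel of the causative form *sorarozup* is /u/ (a high vowel), it takes -ti, giving *sorarozupti*.
The past-tense form *sorarozupti*: last vowel = /i/, an unrounded vowel → -jeg → *sorarozuptijeg*.

sorarozuptijeg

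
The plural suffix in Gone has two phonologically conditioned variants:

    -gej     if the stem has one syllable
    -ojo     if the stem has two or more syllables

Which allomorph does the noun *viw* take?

With one syllable, *viw* takes -gej.

-gej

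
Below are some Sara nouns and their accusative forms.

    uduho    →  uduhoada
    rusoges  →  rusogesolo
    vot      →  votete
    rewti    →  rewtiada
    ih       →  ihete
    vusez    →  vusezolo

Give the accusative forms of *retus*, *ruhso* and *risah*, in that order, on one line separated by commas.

The suffix is conditioned by the final sound: -olo when the stem ends in a sibilant (*rusoges*, *vusez*); -ete when the stem ends in a non-sibilant consonant (*vot*, *ih*); -ada when the stem ends in a vowel (*uduho*, *rewti*).
*retus*: final sound = /s/, a sibilant → -olo → *retusolo*.
The final sound of *ruhso* is /o/, which is a vowel, so the suffix is -ada, giving *ruhsoada*.
*risah*: final sound = /h/, a non-sibilant consonant → -ete → *risahete*.

retusolo, ruhsoada, risahete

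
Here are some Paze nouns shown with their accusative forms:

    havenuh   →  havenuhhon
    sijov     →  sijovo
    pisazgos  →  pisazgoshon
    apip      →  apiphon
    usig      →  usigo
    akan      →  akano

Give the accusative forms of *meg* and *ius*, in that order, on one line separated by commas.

mego, iushon

Looking at the final consonant of each stem: -hon when the stem ends in a voiceless consonant (*havenuh*, *pisazgos*, *apip*); -o when the stem ends in a voiced consonant (*sijov*, *usig*, *akan*).
*meg* — final consonant /g/ (voiced) → -o → *mego*.
*ius* — final consonant /s/ (voiceless) → -hon → *iushon*.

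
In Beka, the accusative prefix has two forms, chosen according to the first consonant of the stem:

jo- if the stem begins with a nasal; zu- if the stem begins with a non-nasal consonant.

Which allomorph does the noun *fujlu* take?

The first consonant of *fujlu* is /f/, which is non-nasal, so the prefix is zu-.

zu-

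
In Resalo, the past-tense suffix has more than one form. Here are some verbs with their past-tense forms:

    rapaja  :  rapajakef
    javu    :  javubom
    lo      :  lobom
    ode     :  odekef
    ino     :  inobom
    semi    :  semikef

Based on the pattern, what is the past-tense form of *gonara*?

Looking at the last vowel of each stem: -bom when the last vowel of the stem is a rounded vowel (*javu*, *lo*, *ino*); -kef when the last vowel of the stem is an unrounded vowel (*rapaja*, *ode*, *semi*).
*gonara* — last vowel /a/ (an unrounded vowel) → -kef → *gonarakef*.

gonarakef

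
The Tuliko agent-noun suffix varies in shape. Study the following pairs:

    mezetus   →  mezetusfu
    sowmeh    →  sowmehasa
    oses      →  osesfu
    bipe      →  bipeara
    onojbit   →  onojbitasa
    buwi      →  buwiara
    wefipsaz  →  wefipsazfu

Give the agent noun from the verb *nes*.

nesfu

The suffix is conditioned by the final sound: -fu when the stem ends in a sibilant (*mezetus*, *oses*, *wefipsaz*); -asa when the stem ends in a non-sibilant consonant (*sowmeh*, *onojbit*); -ara when the stem ends in a vowel (*bipe*, *buwi*).
The final sound of *nes* is /s/, which is a sibilant, so the suffix is -fu, giving *nesfu*.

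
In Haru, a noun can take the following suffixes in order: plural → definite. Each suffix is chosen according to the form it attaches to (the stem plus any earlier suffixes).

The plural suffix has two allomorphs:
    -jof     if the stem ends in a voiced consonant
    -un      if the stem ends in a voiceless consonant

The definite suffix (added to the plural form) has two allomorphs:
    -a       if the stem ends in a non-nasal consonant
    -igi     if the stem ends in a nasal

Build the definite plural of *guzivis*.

guzivisunigi

*guzivis* — final consonant /s/ (voiceless) → -un → *guzivisun*.
The final consonant of the plural form *guzivisun* is /n/, which is a nasal, so the definite suffix is -igi, giving *guzivisunigi*.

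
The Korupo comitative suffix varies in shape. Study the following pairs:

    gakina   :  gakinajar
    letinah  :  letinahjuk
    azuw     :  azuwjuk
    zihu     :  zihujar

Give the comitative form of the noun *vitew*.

vitewjuk

The suffix is conditioned by the final sound: -juk when the stem ends in a consonant (*letinah*, *azuw*); -jar when the stem ends in a vowel (*gakina*, *zihu*).
*vitew* — final sound /w/ (a consonant) → -juk → *vitewjuk*.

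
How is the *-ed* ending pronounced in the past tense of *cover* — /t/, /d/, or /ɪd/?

/d/

The stem *cover* ends in a voiced sound other than /d/.
The -ed suffix is realized as /ɪd/ after /t, d/; as /t/ after other voiceless consonants; and as /d/ after other voiced sounds.
So -ed on *cover* is pronounced /d/.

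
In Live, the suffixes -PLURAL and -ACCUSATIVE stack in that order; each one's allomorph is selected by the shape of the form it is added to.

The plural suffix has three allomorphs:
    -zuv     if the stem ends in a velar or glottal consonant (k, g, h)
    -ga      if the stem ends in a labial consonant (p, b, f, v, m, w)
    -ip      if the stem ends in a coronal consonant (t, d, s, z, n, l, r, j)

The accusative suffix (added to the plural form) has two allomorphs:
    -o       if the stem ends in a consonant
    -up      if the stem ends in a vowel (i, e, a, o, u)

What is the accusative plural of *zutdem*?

zutdemgaup

The final consonant of *zutdem* is /m/, which is labial, so the plural suffix is -ga, giving *zutdemga*.
Since the final sound of the plural form *zutdemga* is /a/ (a vowel), it takes -up, giving *zutdemgaup*.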